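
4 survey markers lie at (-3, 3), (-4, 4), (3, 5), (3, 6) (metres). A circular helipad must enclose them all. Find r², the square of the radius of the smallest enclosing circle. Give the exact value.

The minimum enclosing circle of a finite set is fixed by two of the points (as a diameter) or three (as a circumcircle).
The farthest pair is (-4, 4)–(3, 6) with squared distance 53. The circle on this segment as diameter has centre (-0.5, 5) and r² = 53/4 = 13.25.
Check (-3, 3): distance² to centre = 10.25 ≤ 13.25, so it lies inside.
All remaining points lie in this disk, and no smaller disk contains both endpoints, so this is the minimum enclosing circle.

13.25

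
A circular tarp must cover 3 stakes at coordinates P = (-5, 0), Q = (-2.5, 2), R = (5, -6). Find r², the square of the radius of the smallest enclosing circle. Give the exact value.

Side lengths²: PQ² = 10.25, PR² = 136, QR² = 120.25.
Since PR² = 136 ≥ 120.25 + 10.25 = 130.5, the angle opposite PR is not acute, so the smallest enclosing circle has PR as diameter.
Centre = midpoint of PR = (0, -3), r² = 136/4 = 34.

34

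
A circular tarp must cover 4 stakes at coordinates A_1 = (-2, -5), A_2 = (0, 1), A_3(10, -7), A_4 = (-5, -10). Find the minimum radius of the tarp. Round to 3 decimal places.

7.890

The minimum enclosing circle is determined by three boundary points: A_2, A_3, A_4.
Their circumcentre is (2.12, -6.6) with r² = 62.2544.
The farthest remaining point A_1 is at distance² 19.5344 ≤ 62.2544.
r = √(62.2544) ≈ 7.890.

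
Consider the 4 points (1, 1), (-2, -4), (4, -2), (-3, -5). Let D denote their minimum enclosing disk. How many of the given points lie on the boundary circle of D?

3

A smallest enclosing disk is always determined by at most three of the input points on its boundary.
The minimum enclosing circle is determined by three boundary points: (1, 1), (4, -2), (-3, -5).
Their circumcentre is (0.2, -2.8) with r² = 15.08.
The farthest remaining point (-2, -4) is at distance² 6.28 ≤ 15.08.
The points at distance exactly r from the centre are (1, 1), (4, -2), (-3, -5) — 3 points.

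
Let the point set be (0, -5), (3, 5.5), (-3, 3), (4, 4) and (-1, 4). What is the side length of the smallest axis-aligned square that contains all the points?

10.5

The bounding box has width 7 and height 10.5.
An axis-aligned square enclosing the set must have side ≥ max(width, height).
So the minimum side is max(7, 10.5) = 10.5.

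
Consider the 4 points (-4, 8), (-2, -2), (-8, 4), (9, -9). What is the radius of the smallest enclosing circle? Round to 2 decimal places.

10.80

The minimum enclosing circle is determined by three boundary points: (-4, 8), (-8, 4), (9, -9).
Their circumcentre is (41/30, -41/30) with r² = 52441/450.
The farthest remaining point (-2, -2) is at distance² 5281/450 ≤ 52441/450.
r = √(52441/450) ≈ 10.80.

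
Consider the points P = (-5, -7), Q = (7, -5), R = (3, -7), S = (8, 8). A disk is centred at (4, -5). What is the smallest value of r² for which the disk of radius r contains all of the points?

The required radius is the distance from (4, -5) to the farthest point.
Squared distances: 85, 9, 5, 185.
Maximum is 185, attained at S.

185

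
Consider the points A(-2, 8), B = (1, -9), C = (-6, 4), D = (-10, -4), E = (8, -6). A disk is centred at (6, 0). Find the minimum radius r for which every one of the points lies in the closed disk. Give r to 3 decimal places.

The required radius is the distance from (6, 0) to the farthest point.
Squared distances: 128, 106, 160, 272, 40.
Maximum is 272, attained at D.
r = √272 ≈ 16.492.

16.492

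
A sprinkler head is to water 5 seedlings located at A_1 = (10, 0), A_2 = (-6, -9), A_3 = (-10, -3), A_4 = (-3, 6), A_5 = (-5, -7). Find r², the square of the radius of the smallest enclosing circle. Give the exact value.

The minimum enclosing circle of a finite set is fixed by two of the points (as a diameter) or three (as a circumcircle).
The farthest pair is A_1–A_3 with squared distance 409. The circle on this segment as diameter has centre (0, -1.5) and r² = 409/4 = 102.25.
Check A_2: distance² to centre = 92.25 ≤ 102.25, so it lies inside.
All remaining points lie in this disk, and no smaller disk contains both endpoints, so this is the minimum enclosing circle.

102.25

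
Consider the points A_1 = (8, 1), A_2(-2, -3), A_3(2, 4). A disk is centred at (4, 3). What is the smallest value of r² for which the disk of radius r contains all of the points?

The required radius is the distance from (4, 3) to the farthest point.
Squared distances: 20, 72, 5.
Maximum is 72, attained at A_2.

72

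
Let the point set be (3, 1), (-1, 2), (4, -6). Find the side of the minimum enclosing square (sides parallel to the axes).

The bounding box has width 5 and height 8.
An axis-aligned square enclosing the set must have side ≥ max(width, height).
So the minimum side is max(5, 8) = 8.

8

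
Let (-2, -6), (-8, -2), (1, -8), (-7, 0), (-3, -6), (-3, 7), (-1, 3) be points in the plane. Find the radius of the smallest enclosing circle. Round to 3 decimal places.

The minimum enclosing circle of a finite set is fixed by two of the points (as a diameter) or three (as a circumcircle).
The farthest pair is (1, -8)–(-3, 7) with squared distance 241. The circle on this segment as diameter has centre (-1, -0.5) and r² = 241/4 = 60.25.
Check (-2, -6): distance² to centre = 31.25 ≤ 60.25, so it lies inside.
All remaining points lie in this disk, and no smaller disk contains both endpoints, so this is the minimum enclosing circle.
r = √(60.25) ≈ 7.762.

7.762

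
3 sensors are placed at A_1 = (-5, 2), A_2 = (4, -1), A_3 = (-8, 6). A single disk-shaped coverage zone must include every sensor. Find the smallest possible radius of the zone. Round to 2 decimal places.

Side lengths²: A_1A_2² = 90, A_1A_3² = 25, A_2A_3² = 193.
Since A_2A_3² = 193 ≥ 90 + 25 = 115, the angle opposite A_2A_3 is not acute, so the smallest enclosing circle has A_2A_3 as diameter.
Centre = midpoint of A_2A_3 = (-2, 2.5), r² = 193/4 = 48.25.
r = √(48.25) ≈ 6.95.

6.95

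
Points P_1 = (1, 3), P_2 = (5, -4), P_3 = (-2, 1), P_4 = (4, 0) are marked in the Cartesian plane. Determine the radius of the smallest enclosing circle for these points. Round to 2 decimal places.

By Welzl's lemma the MEC is supported by two points (diametrically opposite) or three points (on a circumcircle).
The minimum enclosing circle is determined by three boundary points: P_1, P_2, P_3.
Their circumcentre is (97/58, -73/58) with r² = 31265/1682.
The farthest remaining point P_4 is at distance² 11777/1682 ≤ 31265/1682.
r = √(31265/1682) ≈ 4.31.

4.31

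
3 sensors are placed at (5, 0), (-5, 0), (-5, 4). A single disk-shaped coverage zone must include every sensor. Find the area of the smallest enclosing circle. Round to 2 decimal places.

Call the three points A, B, C in the order given.
Side lengths²: AB² = 100, AC² = 116, BC² = 16.
Since AC² = 116 ≥ 100 + 16 = 116, the angle opposite AC is not acute, so the smallest enclosing circle has AC as diameter.
Centre = midpoint of AC = (0, 2), r² = 116/4 = 29.
Area = π·r² = π·29 ≈ 91.11.

91.11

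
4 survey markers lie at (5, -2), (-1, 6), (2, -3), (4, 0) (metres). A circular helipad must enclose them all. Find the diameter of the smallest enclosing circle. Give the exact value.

The minimum enclosing circle of a finite set is fixed by two of the points (as a diameter) or three (as a circumcircle).
The farthest pair is (5, -2)–(-1, 6) with squared distance 100. The circle on this segment as diameter has centre (2, 2) and r² = 100/4 = 25.
Check (2, -3): distance² to centre = 25 ≤ 25, so it lies inside.
All remaining points lie in this disk, and no smaller disk contains both endpoints, so this is the minimum enclosing circle.
Diameter = 2r = 2√25 = 10.

10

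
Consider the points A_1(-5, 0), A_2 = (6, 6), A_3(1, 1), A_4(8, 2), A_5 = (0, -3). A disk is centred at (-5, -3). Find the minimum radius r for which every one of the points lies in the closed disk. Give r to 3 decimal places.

The required radius is the distance from (-5, -3) to the farthest point.
Squared distances: 9, 202, 52, 194, 25.
Maximum is 202, attained at A_2.
r = √202 ≈ 14.213.

14.213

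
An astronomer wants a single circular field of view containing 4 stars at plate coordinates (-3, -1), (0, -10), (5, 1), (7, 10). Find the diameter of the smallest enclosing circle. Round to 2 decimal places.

A smallest enclosing disk is always determined by at most three of the input points on its boundary.
The farthest pair is (0, -10)–(7, 10) with squared distance 449. The circle on this segment as diameter has centre (3.5, 0) and r² = 449/4 = 112.25.
Check (-3, -1): distance² to centre = 43.25 ≤ 112.25, so it lies inside.
All remaining points lie in this disk, and no smaller disk contains both endpoints, so this is the minimum enclosing circle.
Diameter = 2r = 2√(112.25) ≈ 21.19.

21.19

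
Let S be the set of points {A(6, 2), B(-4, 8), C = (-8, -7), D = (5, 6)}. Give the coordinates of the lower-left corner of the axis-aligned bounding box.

x-range [-8, 6], y-range [-7, 8].
The lower-left corner is (-8, -7).

(-8, -7)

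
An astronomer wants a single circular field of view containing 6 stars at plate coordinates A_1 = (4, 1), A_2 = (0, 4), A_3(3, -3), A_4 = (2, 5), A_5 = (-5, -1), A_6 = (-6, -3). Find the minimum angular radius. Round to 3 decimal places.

By Welzl's lemma the MEC is supported by two points (diametrically opposite) or three points (on a circumcircle).
The minimum enclosing circle is determined by three boundary points: A_3, A_4, A_6.
Their circumcentre is (-1.5, 0.5) with r² = 32.5.
The farthest remaining point A_1 is at distance² 30.5 ≤ 32.5.
r = √(32.5) ≈ 5.701.

5.701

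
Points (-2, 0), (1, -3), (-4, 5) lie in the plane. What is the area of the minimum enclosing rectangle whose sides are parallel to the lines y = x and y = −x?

In coordinates u = x + y, v = x − y the rectangle is axis-aligned; the map (x,y)→(u,v) scales areas by 2.
u-values: -2, -2, 1; range = 1 − (-2) = 3.
v-values: -2, 4, -9; range = 4 − (-9) = 13.
Area = (3 × 13) / 2 = 19.5.

19.5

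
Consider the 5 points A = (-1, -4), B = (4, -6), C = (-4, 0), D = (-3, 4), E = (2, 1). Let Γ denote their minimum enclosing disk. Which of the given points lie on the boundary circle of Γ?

B, D

The minimum enclosing circle of a finite set is fixed by two of the points (as a diameter) or three (as a circumcircle).
The farthest pair is B–D with squared distance 149. The circle on this segment as diameter has centre (0.5, -1) and r² = 149/4 = 37.25.
Check A: distance² to centre = 11.25 ≤ 37.25, so it lies inside.
All remaining points lie in this disk, and no smaller disk contains both endpoints, so this is the minimum enclosing circle.
The points at distance exactly r from the centre are B, D — 2 points.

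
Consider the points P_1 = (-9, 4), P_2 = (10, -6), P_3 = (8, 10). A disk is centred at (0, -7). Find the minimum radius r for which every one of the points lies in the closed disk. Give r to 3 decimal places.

18.788

The required radius is the distance from (0, -7) to the farthest point.
Squared distances: 202, 101, 353.
Maximum is 353, attained at P_3.
r = √353 ≈ 18.788.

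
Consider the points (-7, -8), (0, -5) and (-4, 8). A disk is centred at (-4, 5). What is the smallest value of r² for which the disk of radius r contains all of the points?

178

The required radius is the distance from (-4, 5) to the farthest point.
Squared distances: 178, 116, 9.
Maximum is 178, attained at (-7, -8).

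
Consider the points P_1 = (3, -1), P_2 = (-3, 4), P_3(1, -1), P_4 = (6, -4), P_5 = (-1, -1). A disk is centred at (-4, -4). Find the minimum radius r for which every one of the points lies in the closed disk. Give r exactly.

10

The required radius is the distance from (-4, -4) to the farthest point.
Squared distances: 58, 65, 34, 100, 18.
Maximum is 100, attained at P_4.
r = √100 = 10.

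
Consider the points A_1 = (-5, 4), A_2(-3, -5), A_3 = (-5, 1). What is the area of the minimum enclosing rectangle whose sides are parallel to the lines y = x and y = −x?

38.5

In coordinates u = x + y, v = x − y the rectangle is axis-aligned; the map (x,y)→(u,v) scales areas by 2.
u-values: -1, -8, -4; range = -1 − (-8) = 7.
v-values: -9, 2, -6; range = 2 − (-9) = 11.
Area = (7 × 11) / 2 = 38.5.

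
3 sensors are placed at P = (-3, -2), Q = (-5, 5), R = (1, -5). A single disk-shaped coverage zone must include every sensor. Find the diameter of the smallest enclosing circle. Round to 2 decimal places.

11.66

Side lengths²: PQ² = 53, PR² = 25, QR² = 136.
Since QR² = 136 ≥ 53 + 25 = 78, the angle opposite QR is not acute, so the smallest enclosing circle has QR as diameter.
Centre = midpoint of QR = (-2, 0), r² = 136/4 = 34.
Diameter = 2r = 2√34 ≈ 11.66.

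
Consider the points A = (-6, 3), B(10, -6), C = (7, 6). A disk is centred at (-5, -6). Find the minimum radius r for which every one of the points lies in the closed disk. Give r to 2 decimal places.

16.97

The required radius is the distance from (-5, -6) to the farthest point.
Squared distances: 82, 225, 288.
Maximum is 288, attained at C.
r = √288 ≈ 16.97.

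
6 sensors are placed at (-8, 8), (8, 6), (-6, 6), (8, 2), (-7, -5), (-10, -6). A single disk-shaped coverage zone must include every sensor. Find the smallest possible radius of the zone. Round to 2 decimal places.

10.82

By Welzl's lemma the MEC is supported by two points (diametrically opposite) or three points (on a circumcircle).
The farthest pair is (8, 6)–(-10, -6) with squared distance 468. The circle on this segment as diameter has centre (-1, 0) and r² = 468/4 = 117.
Check (-8, 8): distance² to centre = 113 ≤ 117, so it lies inside.
All remaining points lie in this disk, and no smaller disk contains both endpoints, so this is the minimum enclosing circle.
r = √117 ≈ 10.82.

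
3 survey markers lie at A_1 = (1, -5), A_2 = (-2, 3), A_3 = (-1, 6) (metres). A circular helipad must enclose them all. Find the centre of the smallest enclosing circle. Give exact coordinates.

Side lengths²: A_1A_2² = 73, A_1A_3² = 125, A_2A_3² = 10.
Since A_1A_3² = 125 ≥ 73 + 10 = 83, the angle opposite A_1A_3 is not acute, so the smallest enclosing circle has A_1A_3 as diameter.
Centre = midpoint of A_1A_3 = (0, 0.5), r² = 125/4 = 31.25.
Centre = (0, 0.5).

(0, 0.5)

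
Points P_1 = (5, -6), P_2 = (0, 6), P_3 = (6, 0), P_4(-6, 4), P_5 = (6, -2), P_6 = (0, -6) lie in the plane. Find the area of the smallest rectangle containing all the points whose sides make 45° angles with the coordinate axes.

In coordinates u = x + y, v = x − y the rectangle is axis-aligned; the map (x,y)→(u,v) scales areas by 2.
u-values: -1, 6, 6, -2, 4, -6; range = 6 − (-6) = 12.
v-values: 11, -6, 6, -10, 8, 6; range = 11 − (-10) = 21.
Area = (12 × 21) / 2 = 126.

126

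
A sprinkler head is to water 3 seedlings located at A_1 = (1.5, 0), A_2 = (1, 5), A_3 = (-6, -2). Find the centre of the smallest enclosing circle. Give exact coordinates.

(-2.5, 1.5)

Side lengths²: A_1A_2² = 25.25, A_1A_3² = 60.25, A_2A_3² = 98.
Since A_2A_3² = 98 ≥ 60.25 + 25.25 = 85.5, the angle opposite A_2A_3 is not acute, so the smallest enclosing circle has A_2A_3 as diameter.
Centre = midpoint of A_2A_3 = (-2.5, 1.5), r² = 98/4 = 24.5.
Centre = (-2.5, 1.5).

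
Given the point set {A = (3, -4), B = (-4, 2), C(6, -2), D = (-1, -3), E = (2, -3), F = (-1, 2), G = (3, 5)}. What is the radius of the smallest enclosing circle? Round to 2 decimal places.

5.39

The minimum enclosing circle of a finite set is fixed by two of the points (as a diameter) or three (as a circumcircle).
The farthest pair is B–C with squared distance 116. The circle on this segment as diameter has centre (1, 0) and r² = 116/4 = 29.
Check A: distance² to centre = 20 ≤ 29, so it lies inside.
All remaining points lie in this disk, and no smaller disk contains both endpoints, so this is the minimum enclosing circle.
r = √29 ≈ 5.39.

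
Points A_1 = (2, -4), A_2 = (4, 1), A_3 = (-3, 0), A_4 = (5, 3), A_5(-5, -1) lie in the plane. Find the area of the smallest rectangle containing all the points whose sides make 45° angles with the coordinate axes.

70

In coordinates u = x + y, v = x − y the rectangle is axis-aligned; the map (x,y)→(u,v) scales areas by 2.
u-values: -2, 5, -3, 8, -6; range = 8 − (-6) = 14.
v-values: 6, 3, -3, 2, -4; range = 6 − (-4) = 10.
Area = (14 × 10) / 2 = 70.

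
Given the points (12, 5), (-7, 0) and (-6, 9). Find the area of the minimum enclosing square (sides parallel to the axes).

The bounding box has width 19 and height 9.
An axis-aligned square enclosing the set must have side ≥ max(width, height).
So the minimum side is max(19, 9) = 19.
Area = 19² = 361.

361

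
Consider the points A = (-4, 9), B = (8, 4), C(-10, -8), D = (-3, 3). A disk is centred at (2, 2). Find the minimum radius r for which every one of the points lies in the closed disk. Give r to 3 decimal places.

15.620

The required radius is the distance from (2, 2) to the farthest point.
Squared distances: 85, 40, 244, 26.
Maximum is 244, attained at C.
r = √244 ≈ 15.620.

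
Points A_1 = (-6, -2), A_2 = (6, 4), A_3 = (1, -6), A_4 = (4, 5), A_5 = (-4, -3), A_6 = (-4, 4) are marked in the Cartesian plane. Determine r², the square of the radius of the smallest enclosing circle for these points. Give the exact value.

By Welzl's lemma the MEC is supported by two points (diametrically opposite) or three points (on a circumcircle).
The minimum enclosing circle is determined by three boundary points: A_1, A_2, A_3.
Their circumcentre is (1/6, 2/3) with r² = 1625/36.
The farthest remaining point A_4 is at distance² 1205/36 ≤ 1625/36.

1625/36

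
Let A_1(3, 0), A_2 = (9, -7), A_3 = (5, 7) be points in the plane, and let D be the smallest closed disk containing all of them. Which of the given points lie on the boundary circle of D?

Side lengths²: A_1A_2² = 85, A_1A_3² = 53, A_2A_3² = 212.
Since A_2A_3² = 212 ≥ 85 + 53 = 138, the angle opposite A_2A_3 is not acute, so the smallest enclosing circle has A_2A_3 as diameter.
Centre = midpoint of A_2A_3 = (7, 0), r² = 212/4 = 53.
The points at distance exactly r from the centre are A_2, A_3 — 2 points.

A_2, A_3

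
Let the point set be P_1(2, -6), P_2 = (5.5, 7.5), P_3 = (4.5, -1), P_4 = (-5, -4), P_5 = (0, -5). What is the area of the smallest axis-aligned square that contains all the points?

182.25

The bounding box has width 10.5 and height 13.5.
An axis-aligned square enclosing the set must have side ≥ max(width, height).
So the minimum side is max(10.5, 13.5) = 13.5.
Area = 13.5² = 182.25.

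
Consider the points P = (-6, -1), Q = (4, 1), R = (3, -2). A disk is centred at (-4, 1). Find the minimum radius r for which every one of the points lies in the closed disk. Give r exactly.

8

The required radius is the distance from (-4, 1) to the farthest point.
Squared distances: 8, 64, 58.
Maximum is 64, attained at Q.
r = √64 = 8.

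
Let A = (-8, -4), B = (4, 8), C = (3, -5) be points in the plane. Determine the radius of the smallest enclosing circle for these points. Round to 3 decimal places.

8.486

Side lengths²: AB² = 288, AC² = 122, BC² = 170.
Since AB² = 288 < 170 + 122 = 292, the triangle is acute, so the smallest enclosing circle is the circumcircle.
Circumcentre = (-23/12, 23/12), r² = 5185/72.
r = √(5185/72) ≈ 8.486.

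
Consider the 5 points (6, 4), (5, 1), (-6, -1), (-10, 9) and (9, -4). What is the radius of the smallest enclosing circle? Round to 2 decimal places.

The farthest pair is (-10, 9)–(9, -4) with squared distance 530. The circle on this segment as diameter has centre (-0.5, 2.5) and r² = 530/4 = 132.5.
Check (6, 4): distance² to centre = 44.5 ≤ 132.5, so it lies inside.
All remaining points lie in this disk, and no smaller disk contains both endpoints, so this is the minimum enclosing circle.
r = √(132.5) ≈ 11.51.

11.51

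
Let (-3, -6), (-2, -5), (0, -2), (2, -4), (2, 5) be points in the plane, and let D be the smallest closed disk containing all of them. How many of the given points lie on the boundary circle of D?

2

The minimum enclosing circle of a finite set is fixed by two of the points (as a diameter) or three (as a circumcircle).
The farthest pair is (-3, -6)–(2, 5) with squared distance 146. The circle on this segment as diameter has centre (-0.5, -0.5) and r² = 146/4 = 36.5.
Check (-2, -5): distance² to centre = 22.5 ≤ 36.5, so it lies inside.
All remaining points lie in this disk, and no smaller disk contains both endpoints, so this is the minimum enclosing circle.
The points at distance exactly r from the centre are (-3, -6), (2, 5) — 2 points.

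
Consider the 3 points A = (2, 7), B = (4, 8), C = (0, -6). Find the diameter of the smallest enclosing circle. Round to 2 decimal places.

14.56

Side lengths²: AB² = 5, AC² = 173, BC² = 212.
Since BC² = 212 ≥ 173 + 5 = 178, the angle opposite BC is not acute, so the smallest enclosing circle has BC as diameter.
Centre = midpoint of BC = (2, 1), r² = 212/4 = 53.
Diameter = 2r = 2√53 ≈ 14.56.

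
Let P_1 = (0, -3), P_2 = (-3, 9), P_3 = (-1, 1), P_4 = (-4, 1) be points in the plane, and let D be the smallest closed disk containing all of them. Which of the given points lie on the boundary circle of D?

P_1, P_2

The minimum enclosing circle of a finite set is fixed by two of the points (as a diameter) or three (as a circumcircle).
The farthest pair is P_1–P_2 with squared distance 153. The circle on this segment as diameter has centre (-1.5, 3) and r² = 153/4 = 38.25.
Check P_3: distance² to centre = 4.25 ≤ 38.25, so it lies inside.
All remaining points lie in this disk, and no smaller disk contains both endpoints, so this is the minimum enclosing circle.
The points at distance exactly r from the centre are P_1, P_2 — 2 points.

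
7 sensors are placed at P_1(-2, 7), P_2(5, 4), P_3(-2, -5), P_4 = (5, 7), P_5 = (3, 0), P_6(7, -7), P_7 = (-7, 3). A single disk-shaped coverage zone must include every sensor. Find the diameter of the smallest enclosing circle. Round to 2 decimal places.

17.49

The minimum enclosing circle of a finite set is fixed by two of the points (as a diameter) or three (as a circumcircle).
The minimum enclosing circle is determined by three boundary points: P_4, P_6, P_7.
Their circumcentre is (10/11, -8/11) with r² = 9250/121.
The farthest remaining point P_1 is at distance² 8249/121 ≤ 9250/121.
Diameter = 2r = 2√(9250/121) ≈ 17.49.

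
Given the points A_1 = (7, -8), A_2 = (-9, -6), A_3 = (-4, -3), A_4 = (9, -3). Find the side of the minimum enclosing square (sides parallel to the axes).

18

The bounding box has width 18 and height 5.
An axis-aligned square enclosing the set must have side ≥ max(width, height).
So the minimum side is max(18, 5) = 18.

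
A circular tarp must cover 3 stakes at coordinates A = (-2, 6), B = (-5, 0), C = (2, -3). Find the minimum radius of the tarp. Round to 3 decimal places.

4.933

Side lengths²: AB² = 45, AC² = 97, BC² = 58.
Since AC² = 97 < 58 + 45 = 103, the triangle is acute, so the smallest enclosing circle is the circumcircle.
Circumcentre = (-9/34, 47/34), r² = 14065/578.
r = √(14065/578) ≈ 4.933.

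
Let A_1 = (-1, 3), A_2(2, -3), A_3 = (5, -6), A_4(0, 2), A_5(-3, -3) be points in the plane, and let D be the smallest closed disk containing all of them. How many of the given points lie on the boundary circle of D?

The farthest pair is A_1–A_3 with squared distance 117. The circle on this segment as diameter has centre (2, -1.5) and r² = 117/4 = 29.25.
Check A_2: distance² to centre = 2.25 ≤ 29.25, so it lies inside.
All remaining points lie in this disk, and no smaller disk contains both endpoints, so this is the minimum enclosing circle.
The points at distance exactly r from the centre are A_1, A_3 — 2 points.

2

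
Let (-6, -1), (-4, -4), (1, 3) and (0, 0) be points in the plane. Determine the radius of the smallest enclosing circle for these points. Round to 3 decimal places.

4.311

The minimum enclosing circle of a finite set is fixed by two of the points (as a diameter) or three (as a circumcircle).
The minimum enclosing circle is determined by three boundary points: (-6, -1), (-4, -4), (1, 3).
Their circumcentre is (-101/58, -19/58) with r² = 31265/1682.
The farthest remaining point (0, 0) is at distance² 5281/1682 ≤ 31265/1682.
r = √(31265/1682) ≈ 4.311.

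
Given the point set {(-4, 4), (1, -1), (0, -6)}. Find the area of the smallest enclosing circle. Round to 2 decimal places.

91.11

Call the three points A, B, C in the order given.
Side lengths²: AB² = 50, AC² = 116, BC² = 26.
Since AC² = 116 ≥ 50 + 26 = 76, the angle opposite AC is not acute, so the smallest enclosing circle has AC as diameter.
Centre = midpoint of AC = (-2, -1), r² = 116/4 = 29.
Area = π·r² = π·29 ≈ 91.11.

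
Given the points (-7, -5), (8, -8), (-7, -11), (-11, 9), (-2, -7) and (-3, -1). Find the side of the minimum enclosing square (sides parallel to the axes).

20

The bounding box has width 19 and height 20.
An axis-aligned square enclosing the set must have side ≥ max(width, height).
So the minimum side is max(19, 20) = 20.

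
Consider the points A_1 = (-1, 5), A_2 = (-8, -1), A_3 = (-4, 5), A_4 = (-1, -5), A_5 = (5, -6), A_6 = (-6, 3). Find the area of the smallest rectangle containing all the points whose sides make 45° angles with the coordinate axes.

130

In coordinates u = x + y, v = x − y the rectangle is axis-aligned; the map (x,y)→(u,v) scales areas by 2.
u-values: 4, -9, 1, -6, -1, -3; range = 4 − (-9) = 13.
v-values: -6, -7, -9, 4, 11, -9; range = 11 − (-9) = 20.
Area = (13 × 20) / 2 = 130.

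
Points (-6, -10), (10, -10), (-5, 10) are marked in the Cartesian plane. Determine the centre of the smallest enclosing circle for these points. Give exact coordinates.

(2, -0.375)

Call the three points A, B, C in the order given.
Side lengths²: AB² = 256, AC² = 401, BC² = 625.
Since BC² = 625 < 401 + 256 = 657, the triangle is acute, so the smallest enclosing circle is the circumcircle.
Circumcentre = (2, -0.375), r² = 156.640625.
Centre = (2, -0.375).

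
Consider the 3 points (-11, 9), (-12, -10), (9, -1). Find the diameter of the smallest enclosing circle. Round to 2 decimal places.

Call the three points A, B, C in the order given.
Side lengths²: AB² = 362, AC² = 500, BC² = 522.
Since BC² = 522 < 500 + 362 = 862, the triangle is acute, so the smallest enclosing circle is the circumcircle.
Circumcentre = (-45/13, -12/13), r² = 26245/169.
Diameter = 2r = 2√(26245/169) ≈ 24.92.

24.92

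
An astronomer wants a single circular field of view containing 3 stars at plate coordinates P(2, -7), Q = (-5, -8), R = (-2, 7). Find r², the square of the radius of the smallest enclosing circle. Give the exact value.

Side lengths²: PQ² = 50, PR² = 212, QR² = 234.
Since QR² = 234 < 212 + 50 = 262, the triangle is acute, so the smallest enclosing circle is the circumcircle.
Circumcentre = (-42/17, -12/17), r² = 17225/289.

17225/289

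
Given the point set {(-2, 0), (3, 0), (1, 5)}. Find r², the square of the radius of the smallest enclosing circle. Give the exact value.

Call the three points A, B, C in the order given.
Side lengths²: AB² = 25, AC² = 34, BC² = 29.
Since AC² = 34 < 29 + 25 = 54, the triangle is acute, so the smallest enclosing circle is the circumcircle.
Circumcentre = (0.5, 1.9), r² = 9.86.

9.86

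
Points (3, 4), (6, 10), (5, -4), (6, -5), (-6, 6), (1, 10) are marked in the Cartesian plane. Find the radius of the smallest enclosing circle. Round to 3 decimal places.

By Welzl's lemma the MEC is supported by two points (diametrically opposite) or three points (on a circumcircle).
The minimum enclosing circle is determined by three boundary points: (6, 10), (6, -5), (-6, 6).
Their circumcentre is (11/6, 2.5) with r² = 1325/18.
The farthest remaining point (1, 10) is at distance² 1025/18 ≤ 1325/18.
r = √(1325/18) ≈ 8.580.

8.580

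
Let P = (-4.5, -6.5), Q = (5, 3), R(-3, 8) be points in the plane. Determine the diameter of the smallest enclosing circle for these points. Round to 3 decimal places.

14.961

Side lengths²: PQ² = 180.5, PR² = 212.5, QR² = 89.
Since PR² = 212.5 < 180.5 + 89 = 269.5, the triangle is acute, so the smallest enclosing circle is the circumcircle.
Circumcentre = (-27/13, 15/26), r² = 37825/676.
Diameter = 2r = 2√(37825/676) ≈ 14.961.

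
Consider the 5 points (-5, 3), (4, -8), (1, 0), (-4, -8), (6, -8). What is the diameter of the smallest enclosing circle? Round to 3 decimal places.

15.556

A smallest enclosing disk is always determined by at most three of the input points on its boundary.
The farthest pair is (-5, 3)–(6, -8) with squared distance 242. The circle on this segment as diameter has centre (0.5, -2.5) and r² = 242/4 = 60.5.
Check (4, -8): distance² to centre = 42.5 ≤ 60.5, so it lies inside.
All remaining points lie in this disk, and no smaller disk contains both endpoints, so this is the minimum enclosing circle.
Diameter = 2r = 2√(60.5) ≈ 15.556.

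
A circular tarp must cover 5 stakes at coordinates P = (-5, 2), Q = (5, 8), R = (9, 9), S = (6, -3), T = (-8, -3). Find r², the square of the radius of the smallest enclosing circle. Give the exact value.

108.25

The minimum enclosing circle of a finite set is fixed by two of the points (as a diameter) or three (as a circumcircle).
The farthest pair is R–T with squared distance 433. The circle on this segment as diameter has centre (0.5, 3) and r² = 433/4 = 108.25.
Check P: distance² to centre = 31.25 ≤ 108.25, so it lies inside.
All remaining points lie in this disk, and no smaller disk contains both endpoints, so this is the minimum enclosing circle.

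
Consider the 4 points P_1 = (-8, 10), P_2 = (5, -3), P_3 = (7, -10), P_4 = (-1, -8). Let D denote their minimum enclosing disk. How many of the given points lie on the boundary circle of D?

The minimum enclosing circle of a finite set is fixed by two of the points (as a diameter) or three (as a circumcircle).
The farthest pair is P_1–P_3 with squared distance 625. The circle on this segment as diameter has centre (-0.5, 0) and r² = 625/4 = 156.25.
Check P_2: distance² to centre = 39.25 ≤ 156.25, so it lies inside.
All remaining points lie in this disk, and no smaller disk contains both endpoints, so this is the minimum enclosing circle.
The points at distance exactly r from the centre are P_1, P_3 — 2 points.

2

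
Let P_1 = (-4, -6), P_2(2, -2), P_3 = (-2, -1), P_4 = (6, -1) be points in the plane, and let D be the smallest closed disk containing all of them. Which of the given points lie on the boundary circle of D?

P_1, P_4

By Welzl's lemma the MEC is supported by two points (diametrically opposite) or three points (on a circumcircle).
The farthest pair is P_1–P_4 with squared distance 125. The circle on this segment as diameter has centre (1, -3.5) and r² = 125/4 = 31.25.
Check P_2: distance² to centre = 3.25 ≤ 31.25, so it lies inside.
All remaining points lie in this disk, and no smaller disk contains both endpoints, so this is the minimum enclosing circle.
The points at distance exactly r from the centre are P_1, P_4 — 2 points.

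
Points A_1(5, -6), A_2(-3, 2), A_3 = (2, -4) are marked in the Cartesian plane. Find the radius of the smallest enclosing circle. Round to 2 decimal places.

5.66

Side lengths²: A_1A_2² = 128, A_1A_3² = 13, A_2A_3² = 61.
Since A_1A_2² = 128 ≥ 61 + 13 = 74, the angle opposite A_1A_2 is not acute, so the smallest enclosing circle has A_1A_2 as diameter.
Centre = midpoint of A_1A_2 = (1, -2), r² = 128/4 = 32.
r = √32 ≈ 5.66.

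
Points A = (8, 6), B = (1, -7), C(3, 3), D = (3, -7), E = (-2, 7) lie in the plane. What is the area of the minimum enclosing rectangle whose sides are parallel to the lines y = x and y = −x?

In coordinates u = x + y, v = x − y the rectangle is axis-aligned; the map (x,y)→(u,v) scales areas by 2.
u-values: 14, -6, 6, -4, 5; range = 14 − (-6) = 20.
v-values: 2, 8, 0, 10, -9; range = 10 − (-9) = 19.
Area = (20 × 19) / 2 = 190.

190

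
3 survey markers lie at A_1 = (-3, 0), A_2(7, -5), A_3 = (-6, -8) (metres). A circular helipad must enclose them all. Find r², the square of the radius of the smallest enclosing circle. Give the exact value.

Side lengths²: A_1A_2² = 125, A_1A_3² = 73, A_2A_3² = 178.
Since A_2A_3² = 178 < 125 + 73 = 198, the triangle is acute, so the smallest enclosing circle is the circumcircle.
Circumcentre = (13/38, -221/38), r² = 32485/722.

32485/722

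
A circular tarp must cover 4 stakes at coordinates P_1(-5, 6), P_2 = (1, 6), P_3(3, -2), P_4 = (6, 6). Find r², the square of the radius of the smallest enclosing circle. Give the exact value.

The minimum enclosing circle is determined by three boundary points: P_1, P_3, P_4.
Their circumcentre is (0.5, 3.5) with r² = 36.5.
The farthest remaining point P_2 is at distance² 6.5 ≤ 36.5.

36.5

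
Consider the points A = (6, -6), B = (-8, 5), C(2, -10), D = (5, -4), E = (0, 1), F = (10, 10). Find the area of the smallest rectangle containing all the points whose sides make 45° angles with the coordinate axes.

350

In coordinates u = x + y, v = x − y the rectangle is axis-aligned; the map (x,y)→(u,v) scales areas by 2.
u-values: 0, -3, -8, 1, 1, 20; range = 20 − (-8) = 28.
v-values: 12, -13, 12, 9, -1, 0; range = 12 − (-13) = 25.
Area = (28 × 25) / 2 = 350.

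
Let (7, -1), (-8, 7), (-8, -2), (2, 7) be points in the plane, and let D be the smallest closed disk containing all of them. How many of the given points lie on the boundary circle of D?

The minimum enclosing circle of a finite set is fixed by two of the points (as a diameter) or three (as a circumcircle).
The minimum enclosing circle is determined by three boundary points: (7, -1), (-8, 7), (-8, -2).
Their circumcentre is (-23/30, 2.5) with r² = 32657/450.
The farthest remaining point (2, 7) is at distance² 12557/450 ≤ 32657/450.
The points at distance exactly r from the centre are (7, -1), (-8, 7), (-8, -2) — 3 points.

3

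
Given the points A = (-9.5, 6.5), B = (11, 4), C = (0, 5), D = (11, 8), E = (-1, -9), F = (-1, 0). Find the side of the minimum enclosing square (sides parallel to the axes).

20.5

The bounding box has width 20.5 and height 17.
An axis-aligned square enclosing the set must have side ≥ max(width, height).
So the minimum side is max(20.5, 17) = 20.5.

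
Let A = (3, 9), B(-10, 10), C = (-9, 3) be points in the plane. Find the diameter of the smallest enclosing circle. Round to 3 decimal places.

Side lengths²: AB² = 170, AC² = 180, BC² = 50.
Since AC² = 180 < 170 + 50 = 220, the triangle is acute, so the smallest enclosing circle is the circumcircle.
Circumcentre = (-11/3, 22/3), r² = 425/9.
Diameter = 2r = 2√(425/9) ≈ 13.744.

13.744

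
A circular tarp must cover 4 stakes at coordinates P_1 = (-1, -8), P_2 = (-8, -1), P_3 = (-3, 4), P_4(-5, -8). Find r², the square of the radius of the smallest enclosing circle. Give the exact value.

By Welzl's lemma the MEC is supported by two points (diametrically opposite) or three points (on a circumcircle).
The minimum enclosing circle is determined by three boundary points: P_1, P_3, P_4.
Their circumcentre is (-3, -13/6) with r² = 1369/36.
The farthest remaining point P_2 is at distance² 949/36 ≤ 1369/36.

1369/36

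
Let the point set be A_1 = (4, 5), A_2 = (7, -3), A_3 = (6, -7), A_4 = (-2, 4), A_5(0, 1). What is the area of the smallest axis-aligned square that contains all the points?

144

The bounding box has width 9 and height 12.
An axis-aligned square enclosing the set must have side ≥ max(width, height).
So the minimum side is max(9, 12) = 12.
Area = 12² = 144.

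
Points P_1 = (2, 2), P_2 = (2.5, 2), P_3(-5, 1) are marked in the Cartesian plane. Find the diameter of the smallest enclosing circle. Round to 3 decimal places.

7.566

Side lengths²: P_1P_2² = 0.25, P_1P_3² = 50, P_2P_3² = 57.25.
Since P_2P_3² = 57.25 ≥ 50 + 0.25 = 50.25, the angle opposite P_2P_3 is not acute, so the smallest enclosing circle has P_2P_3 as diameter.
Centre = midpoint of P_2P_3 = (-1.25, 1.5), r² = 57.25/4 = 14.3125.
Diameter = 2r = 2√(14.3125) ≈ 7.566.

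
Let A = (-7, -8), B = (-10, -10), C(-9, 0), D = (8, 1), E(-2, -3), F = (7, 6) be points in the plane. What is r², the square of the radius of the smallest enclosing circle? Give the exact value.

The farthest pair is B–F with squared distance 545. The circle on this segment as diameter has centre (-1.5, -2) and r² = 545/4 = 136.25.
Check A: distance² to centre = 66.25 ≤ 136.25, so it lies inside.
All remaining points lie in this disk, and no smaller disk contains both endpoints, so this is the minimum enclosing circle.

136.25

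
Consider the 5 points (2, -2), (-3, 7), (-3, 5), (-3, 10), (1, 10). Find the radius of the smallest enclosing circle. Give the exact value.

6.5

A smallest enclosing disk is always determined by at most three of the input points on its boundary.
The farthest pair is (2, -2)–(-3, 10) with squared distance 169. The circle on this segment as diameter has centre (-0.5, 4) and r² = 169/4 = 42.25.
Check (-3, 7): distance² to centre = 15.25 ≤ 42.25, so it lies inside.
All remaining points lie in this disk, and no smaller disk contains both endpoints, so this is the minimum enclosing circle.
r = √(42.25) = 6.5.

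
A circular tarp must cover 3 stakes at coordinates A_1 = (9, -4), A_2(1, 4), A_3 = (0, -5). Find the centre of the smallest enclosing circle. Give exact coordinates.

Side lengths²: A_1A_2² = 128, A_1A_3² = 82, A_2A_3² = 82.
Since A_1A_2² = 128 < 82 + 82 = 164, the triangle is acute, so the smallest enclosing circle is the circumcircle.
Circumcentre = (4.1, -0.9), r² = 33.62.
Centre = (4.1, -0.9).

(4.1, -0.9)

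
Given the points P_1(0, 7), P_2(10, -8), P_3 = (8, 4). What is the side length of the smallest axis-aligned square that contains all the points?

The bounding box has width 10 and height 15.
An axis-aligned square enclosing the set must have side ≥ max(width, height).
So the minimum side is max(10, 15) = 15.

15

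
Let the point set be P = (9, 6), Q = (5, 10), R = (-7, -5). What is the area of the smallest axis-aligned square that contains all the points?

The bounding box has width 16 and height 15.
An axis-aligned square enclosing the set must have side ≥ max(width, height).
So the minimum side is max(16, 15) = 16.
Area = 16² = 256.

256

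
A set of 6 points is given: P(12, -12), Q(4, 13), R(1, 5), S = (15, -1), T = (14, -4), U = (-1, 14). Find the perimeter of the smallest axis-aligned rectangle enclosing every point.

84

Width = max x − min x = 15 − (-1) = 16.
Height = max y − min y = 14 − (-12) = 26.
Perimeter = 2(16 + 26) = 84.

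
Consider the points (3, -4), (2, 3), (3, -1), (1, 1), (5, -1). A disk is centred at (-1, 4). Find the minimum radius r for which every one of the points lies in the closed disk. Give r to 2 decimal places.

The required radius is the distance from (-1, 4) to the farthest point.
Squared distances: 80, 10, 41, 13, 61.
Maximum is 80, attained at (3, -4).
r = √80 ≈ 8.94.

8.94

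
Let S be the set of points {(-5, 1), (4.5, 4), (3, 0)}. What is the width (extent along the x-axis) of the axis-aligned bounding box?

max x = 4.5, min x = -5, so width = 9.5.

9.5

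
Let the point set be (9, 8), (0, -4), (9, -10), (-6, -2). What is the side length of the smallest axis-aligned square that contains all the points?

The bounding box has width 15 and height 18.
An axis-aligned square enclosing the set must have side ≥ max(width, height).
So the minimum side is max(15, 18) = 18.

18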